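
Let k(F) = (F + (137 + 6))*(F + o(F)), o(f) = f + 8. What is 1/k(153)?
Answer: 1/92944 ≈ 1.0759e-5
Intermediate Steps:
o(f) = 8 + f
k(F) = (8 + 2*F)*(143 + F) (k(F) = (F + (137 + 6))*(F + (8 + F)) = (F + 143)*(8 + 2*F) = (143 + F)*(8 + 2*F) = (8 + 2*F)*(143 + F))
1/k(153) = 1/(1144 + 2*153² + 294*153) = 1/(1144 + 2*23409 + 44982) = 1/(1144 + 46818 + 44982) = 1/92944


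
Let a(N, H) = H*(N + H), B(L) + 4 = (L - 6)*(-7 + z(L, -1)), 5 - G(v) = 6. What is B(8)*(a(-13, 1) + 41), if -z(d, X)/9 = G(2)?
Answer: 0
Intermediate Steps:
G(v) = -1 (G(v) = 5 - 1*6 = 5 - 6 = -1)
z(d, X) = 9 (z(d, X) = -9*(-1) = 9)
B(L) = -16 + 2*L (B(L) = -4 + (L - 6)*(-7 + 9) = -4 + (-6 + L)*2 = -4 + (-12 + 2*L) = -16 + 2*L)
a(N, H) = H*(H + N)
B(8)*(a(-13, 1) + 41) = (-16 + 2*8)*(1*(1 - 13) + 41) = (-16 + 16)*(1*(-12) + 41) = 0*(-12 + 41) = 0*29 = 0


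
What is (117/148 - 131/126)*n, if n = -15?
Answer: 11615/3108 ≈ 3.7371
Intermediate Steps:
(117/148 - 131/126)*n = (117/148 - 131/126)*(-15) = -2323/9324*(-15) = 11615/3108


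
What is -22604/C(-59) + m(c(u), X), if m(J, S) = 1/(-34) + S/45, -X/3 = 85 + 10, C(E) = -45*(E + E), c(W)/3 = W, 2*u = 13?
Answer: -958633/90270 ≈ -10.620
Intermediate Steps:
u = 13/2 (u = (½)*13 = 13/2 ≈ 6.5000)
c(W) = 3*W
C(E) = -90*E
X = -285 (X = -3*(85 + 10) = -3*95 = -285)
m(J, S) = -1/34 + S/45 (m(J, S) = 1*(-1/34) + S*(1/45) = -1/34 + S/45)
-22604/C(-59) + m(c(u), X) = -22604/((-90*(-59))) + (-1/34 + (1/45)*(-285)) = -22604/5310 + (-1/34 - 19/3) = -22604*1/5310 - 649/102 = -11302/2655 - 649/102 = -958633/90270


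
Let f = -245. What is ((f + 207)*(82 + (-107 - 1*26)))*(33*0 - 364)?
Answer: -705432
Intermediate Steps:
((f + 207)*(82 + (-107 - 1*26)))*(33*0 - 364) = ((-245 + 207)*(82 + (-107 - 1*26)))*(33*0 - 364) = (-38*(82 + (-107 - 26)))*(0 - 364) = -38*(82 - 133)*(-364) = -38*(-51)*(-364) = 1938*(-364) = -705432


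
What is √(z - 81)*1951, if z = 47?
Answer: 1951*I*√34 ≈ 11376.0*I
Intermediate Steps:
√(z - 81)*1951 = √(47 - 81)*1951 = √(-34)*1951 = (I*√34)*1951 = 1951*I*√34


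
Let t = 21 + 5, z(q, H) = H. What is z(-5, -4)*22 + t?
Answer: -62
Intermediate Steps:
t = 26
z(-5, -4)*22 + t = -4*22 + 26 = -88 + 26 = -62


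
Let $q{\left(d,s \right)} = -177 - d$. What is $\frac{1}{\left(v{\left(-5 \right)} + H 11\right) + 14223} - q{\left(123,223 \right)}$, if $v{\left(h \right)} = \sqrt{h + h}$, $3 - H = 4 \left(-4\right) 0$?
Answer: $\frac{30485039028}{101616773} - \frac{i \sqrt{10}}{203233546} \approx 300.0 - 1.556 \cdot 10^{-8} i$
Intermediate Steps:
$H = 3$ ($H = 3 - 4 \left(-4\right) 0 = 3 - \left(-16\right) 0 = 3 - 0 = 3 + 0 = 3$)
$v{\left(h \right)} = \sqrt{2} \sqrt{h}$ ($v{\left(h \right)} = \sqrt{2 h} = \sqrt{2} \sqrt{h}$)
$\frac{1}{\left(v{\left(-5 \right)} + H 11\right) + 14223} - q{\left(123,223 \right)} = \frac{1}{\left(\sqrt{2} \sqrt{-5} + 3 \cdot 11\right) + 14223} - \left(-177 - 123\right) = \frac{1}{\left(\sqrt{2} i \sqrt{5} + 33\right) + 14223} - \left(-177 - 123\right) = \frac{1}{\left(i \sqrt{10} + 33\right) + 14223} - -300 = \frac{1}{\left(33 + i \sqrt{10}\right) + 14223} + 300 = \frac{1}{14256 + i \sqrt{10}} + 300 = 300 + \frac{1}{14256 + i \sqrt{10}}$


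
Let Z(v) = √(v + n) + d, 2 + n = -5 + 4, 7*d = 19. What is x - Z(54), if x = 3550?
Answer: 24831/7 - √51 ≈ 3540.1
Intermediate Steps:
d = 19/7 (d = (⅐)*19 = 19/7 ≈ 2.7143)
n = -3 (n = -2 + (-5 + 4) = -2 - 1 = -3)
Z(v) = 19/7 + √(-3 + v) (Z(v) = √(v - 3) + 19/7 = √(-3 + v) + 19/7 = 19/7 + √(-3 + v))
x - Z(54) = 3550 - (19/7 + √(-3 + 54)) = 3550 - (19/7 + √51) = 3550 + (-19/7 - √51) = 24831/7 - √51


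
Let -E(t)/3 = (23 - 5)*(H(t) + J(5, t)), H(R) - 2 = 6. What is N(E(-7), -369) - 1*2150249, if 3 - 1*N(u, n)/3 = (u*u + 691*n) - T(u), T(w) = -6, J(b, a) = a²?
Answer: -29807573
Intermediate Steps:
H(R) = 8 (H(R) = 2 + 6 = 8)
E(t) = -432 - 54*t² (E(t) = -3*(23 - 5)*(8 + t²) = -54*(8 + t²) = -3*(144 + 18*t²) = -432 - 54*t²)
N(u, n) = -9 - 2073*n - 3*u² (N(u, n) = 9 - 3*((u*u + 691*n) - 1*(-6)) = 9 - 3*((u² + 691*n) + 6) = 9 - 3*(6 + u² + 691*n) = 9 + (-18 - 2073*n - 3*u²) = -9 - 2073*n - 3*u²)
N(E(-7), -369) - 1*2150249 = (-9 - 2073*(-369) - 3*(-432 - 54*(-7)²)²) - 1*2150249 = (-9 + 764937 - 3*(-432 - 54*49)²) - 2150249 = (-9 + 764937 - 3*(-432 - 2646)²) - 2150249 = (-9 + 764937 - 3*(-3078)²) - 2150249 = (-9 + 764937 - 3*9474084) - 2150249 = (-9 + 764937 - 28422252) - 2150249 = -27657324 - 2150249 = -29807573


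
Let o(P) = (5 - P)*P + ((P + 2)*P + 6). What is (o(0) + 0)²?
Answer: 36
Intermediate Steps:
o(P) = 6 + P*(2 + P) + P*(5 - P) (o(P) = P*(5 - P) + ((2 + P)*P + 6) = P*(5 - P) + (P*(2 + P) + 6) = P*(5 - P) + (6 + P*(2 + P)) = 6 + P*(2 + P) + P*(5 - P))
(o(0) + 0)² = ((6 + 7*0) + 0)² = ((6 + 0) + 0)² = (6 + 0)² = 6² = 36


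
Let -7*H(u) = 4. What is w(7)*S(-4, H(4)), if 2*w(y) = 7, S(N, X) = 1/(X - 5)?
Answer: -49/78 ≈ -0.62821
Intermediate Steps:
H(u) = -4/7 (H(u) = -⅐*4 = -4/7)
S(N, X) = 1/(-5 + X)
w(y) = 7/2 (w(y) = (½)*7 = 7/2)
w(7)*S(-4, H(4)) = 7/(2*(-5 - 4/7)) = 7/(2*(-39/7)) = (7/2)*(-7/39) = -49/78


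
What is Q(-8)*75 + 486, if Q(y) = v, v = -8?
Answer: -114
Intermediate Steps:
Q(y) = -8
Q(-8)*75 + 486 = -8*75 + 486 = -600 + 486 = -114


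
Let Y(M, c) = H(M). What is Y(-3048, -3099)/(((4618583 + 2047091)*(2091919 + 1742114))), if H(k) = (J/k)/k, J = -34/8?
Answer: -17/949707423932797942272 ≈ -1.7900e-20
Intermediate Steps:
J = -17/4 (J = -34*⅛ = -17/4 ≈ -4.2500)
H(k) = -17/(4*k²) (H(k) = (-17/(4*k))/k = -17/(4*k²))
Y(M, c) = -17/(4*M²)
Y(-3048, -3099)/(((4618583 + 2047091)*(2091919 + 1742114))) = (-17/4/(-3048)²)/(((4618583 + 2047091)*(2091919 + 1742114))) = (-17/4*1/9290304)/((6665674*3834033)) = -17/37161216/25556414083242 = -17/37161216*1/25556414083242 = -17/949707423932797942272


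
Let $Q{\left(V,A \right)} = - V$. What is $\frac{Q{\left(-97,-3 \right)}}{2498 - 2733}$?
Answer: $- \frac{97}{235} \approx -0.41277$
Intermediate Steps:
$\frac{Q{\left(-97,-3 \right)}}{2498 - 2733} = \frac{\left(-1\right) \left(-97\right)}{2498 - 2733} = \frac{97}{-235} = 97 \left(- \frac{1}{235}\right) = - \frac{97}{235}$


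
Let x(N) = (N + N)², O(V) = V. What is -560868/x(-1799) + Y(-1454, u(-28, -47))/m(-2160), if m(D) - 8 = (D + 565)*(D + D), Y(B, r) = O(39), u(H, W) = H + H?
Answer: -2816402679/65014936856 ≈ -0.043319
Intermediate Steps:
u(H, W) = 2*H
x(N) = 4*N² (x(N) = (2*N)² = 4*N²)
Y(B, r) = 39
m(D) = 8 + 2*D*(565 + D) (m(D) = 8 + (D + 565)*(D + D) = 8 + (565 + D)*(2*D) = 8 + 2*D*(565 + D))
-560868/x(-1799) + Y(-1454, u(-28, -47))/m(-2160) = -560868/(4*(-1799)²) + 39/(8 + 2*(-2160)² + 1130*(-2160)) = -560868/(4*3236401) + 39/(8 + 2*4665600 - 2440800) = -560868/12945604 + 39/(8 + 9331200 - 2440800) = -560868*1/12945604 + 39/6890408 = -20031/462343 + 39*(1/6890408) = -20031/462343 + 39/6890408 = -2816402679/65014936856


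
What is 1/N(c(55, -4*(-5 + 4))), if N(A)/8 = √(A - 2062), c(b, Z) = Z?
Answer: -I*√42/2352 ≈ -0.0027554*I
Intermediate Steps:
N(A) = 8*√(-2062 + A) (N(A) = 8*√(A - 2062) = 8*√(-2062 + A))
1/N(c(55, -4*(-5 + 4))) = 1/(8*√(-2062 - 4*(-5 + 4))) = 1/(8*√(-2062 - 4*(-1))) = 1/(8*√(-2062 + 4)) = 1/(8*√(-2058)) = 1/(8*(7*I*√42)) = 1/(56*I*√42) = -I*√42/2352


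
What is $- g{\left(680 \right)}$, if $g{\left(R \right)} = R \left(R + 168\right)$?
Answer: $-576640$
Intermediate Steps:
$g{\left(R \right)} = R \left(168 + R\right)$
$- g{\left(680 \right)} = - 680 \left(168 + 680\right) = - 680 \cdot 848 = \left(-1\right) 576640 = -576640$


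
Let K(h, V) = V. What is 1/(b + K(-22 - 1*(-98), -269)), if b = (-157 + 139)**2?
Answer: 1/55 ≈ 0.018182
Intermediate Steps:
b = 324 (b = (-18)**2 = 324)
1/(b + K(-22 - 1*(-98), -269)) = 1/(324 - 269) = 1/55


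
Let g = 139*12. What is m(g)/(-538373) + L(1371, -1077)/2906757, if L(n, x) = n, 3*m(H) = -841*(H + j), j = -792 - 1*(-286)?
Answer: 315868816927/521639828787 ≈ 0.60553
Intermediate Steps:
j = -506 (j = -792 + 286 = -506)
g = 1668
m(H) = 425546/3 - 841*H/3 (m(H) = (-841*(H - 506))/3 = (-841*(-506 + H))/3 = (425546 - 841*H)/3 = 425546/3 - 841*H/3)
m(g)/(-538373) + L(1371, -1077)/2906757 = (425546/3 - 841/3*1668)/(-538373) + 1371/2906757 = (425546/3 - 467596)*(-1/538373) + 1371*(1/2906757) = -977242/3*(-1/538373) + 457/968919 = 977242/1615119 + 457/968919 = 315868816927/521639828787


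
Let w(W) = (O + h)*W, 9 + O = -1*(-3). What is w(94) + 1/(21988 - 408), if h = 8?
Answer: 4057041/21580 ≈ 188.00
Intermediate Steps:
O = -6 (O = -9 - 1*(-3) = -9 + 3 = -6)
w(W) = 2*W (w(W) = (-6 + 8)*W = 2*W)
w(94) + 1/(21988 - 408) = 2*94 + 1/(21988 - 408) = 188 + 1/21580 = 4057041/21580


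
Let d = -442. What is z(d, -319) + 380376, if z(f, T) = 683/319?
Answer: 121340627/319 ≈ 3.8038e+5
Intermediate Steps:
z(f, T) = 683/319 (z(f, T) = 683*(1/319) = 683/319)
z(d, -319) + 380376 = 683/319 + 380376 = 121340627/319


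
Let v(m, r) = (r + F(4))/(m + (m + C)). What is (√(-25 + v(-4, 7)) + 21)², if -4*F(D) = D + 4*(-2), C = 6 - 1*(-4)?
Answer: (21 + I*√21)² ≈ 420.0 + 192.47*I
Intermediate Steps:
C = 10 (C = 6 + 4 = 10)
F(D) = 2 - D/4 (F(D) = -(D + 4*(-2))/4 = -(D - 8)/4 = -(-8 + D)/4 = 2 - D/4)
v(m, r) = (1 + r)/(10 + 2*m) (v(m, r) = (r + (2 - ¼*4))/(m + (m + 10)) = (r + (2 - 1))/(m + (10 + m)) = (r + 1)/(10 + 2*m) = (1 + r)/(10 + 2*m))
(√(-25 + v(-4, 7)) + 21)² = (√(-25 + (1 + 7)/(2*(5 - 4))) + 21)² = (√(-25 + (½)*8/1) + 21)² = (√(-25 + (½)*1*8) + 21)² = (√(-25 + 4) + 21)² = (√(-21) + 21)² = (I*√21 + 21)² = (21 + I*√21)²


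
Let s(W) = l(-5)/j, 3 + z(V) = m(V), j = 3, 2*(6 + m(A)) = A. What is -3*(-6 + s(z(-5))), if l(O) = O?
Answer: 23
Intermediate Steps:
m(A) = -6 + A/2
z(V) = -9 + V/2 (z(V) = -3 + (-6 + V/2) = -9 + V/2)
s(W) = -5/3
-3*(-6 + s(z(-5))) = -3*(-6 - 5/3) = -3*(-23/3) = 23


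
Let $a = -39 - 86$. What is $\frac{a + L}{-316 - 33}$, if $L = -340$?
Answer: $\frac{465}{349} \approx 1.3324$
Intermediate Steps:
$a = -125$
$\frac{a + L}{-316 - 33} = \frac{-125 - 340}{-316 - 33} = - \frac{465}{-349} = \left(-465\right) \left(- \frac{1}{349}\right) = \frac{465}{349}$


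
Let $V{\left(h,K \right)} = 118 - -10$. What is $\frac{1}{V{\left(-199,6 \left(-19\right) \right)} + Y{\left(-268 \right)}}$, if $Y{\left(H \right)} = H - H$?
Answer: $\frac{1}{128} \approx 0.0078125$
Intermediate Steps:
$V{\left(h,K \right)} = 128$ ($V{\left(h,K \right)} = 118 + 10 = 128$)
$Y{\left(H \right)} = 0$
$\frac{1}{V{\left(-199,6 \left(-19\right) \right)} + Y{\left(-268 \right)}} = \frac{1}{128 + 0} = \frac{1}{128}$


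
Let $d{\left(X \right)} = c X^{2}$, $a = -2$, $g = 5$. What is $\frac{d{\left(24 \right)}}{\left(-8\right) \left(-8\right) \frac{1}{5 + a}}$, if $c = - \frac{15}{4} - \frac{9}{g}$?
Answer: $- \frac{2997}{20} \approx -149.85$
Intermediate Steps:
$c = - \frac{111}{20}$ ($c = - \frac{15}{4} - \frac{9}{5} = - \frac{111}{20} \approx -5.55$)
$d{\left(X \right)} = - \frac{111 X^{2}}{20}$
$\frac{d{\left(24 \right)}}{\left(-8\right) \left(-8\right) \frac{1}{5 + a}} = \frac{\left(- \frac{111}{20}\right) 24^{2}}{\left(-8\right) \left(-8\right) \frac{1}{5 - 2}} = \frac{\left(- \frac{111}{20}\right) 576}{64 \cdot \frac{1}{3}} = - \frac{15984}{5 \cdot 64 \cdot \frac{1}{3}} = - \frac{15984}{5 \cdot \frac{64}{3}} = \left(- \frac{15984}{5}\right) \frac{3}{64} = - \frac{2997}{20}$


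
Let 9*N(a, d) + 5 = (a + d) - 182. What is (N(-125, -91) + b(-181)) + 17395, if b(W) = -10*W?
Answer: 172442/9 ≈ 19160.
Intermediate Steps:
N(a, d) = -187/9 + a/9 + d/9 (N(a, d) = -5/9 + ((a + d) - 182)/9 = -5/9 + (-182 + a + d)/9 = -5/9 + (-182/9 + a/9 + d/9) = -187/9 + a/9 + d/9)
(N(-125, -91) + b(-181)) + 17395 = ((-187/9 + (1/9)*(-125) + (1/9)*(-91)) - 10*(-181)) + 17395 = ((-187/9 - 125/9 - 91/9) + 1810) + 17395 = (-403/9 + 1810) + 17395 = 15887/9 + 17395 = 172442/9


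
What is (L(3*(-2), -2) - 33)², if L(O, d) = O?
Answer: 1521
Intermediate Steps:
(L(3*(-2), -2) - 33)² = (3*(-2) - 33)² = (-6 - 33)² = (-39)² = 1521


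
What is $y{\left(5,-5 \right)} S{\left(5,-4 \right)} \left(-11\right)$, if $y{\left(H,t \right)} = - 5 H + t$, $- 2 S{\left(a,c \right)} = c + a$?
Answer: $-165$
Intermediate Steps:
$S{\left(a,c \right)} = - \frac{a}{2} - \frac{c}{2}$ ($S{\left(a,c \right)} = - \frac{c + a}{2} = - \frac{a + c}{2} = - \frac{a}{2} - \frac{c}{2}$)
$y{\left(H,t \right)} = t - 5 H$
$y{\left(5,-5 \right)} S{\left(5,-4 \right)} \left(-11\right) = \left(-5 - 25\right) \left(\left(- \frac{1}{2}\right) 5 - -2\right) \left(-11\right) = \left(-5 - 25\right) \left(- \frac{5}{2} + 2\right) \left(-11\right) = \left(-30\right) \left(- \frac{1}{2}\right) \left(-11\right) = 15 \left(-11\right) = -165$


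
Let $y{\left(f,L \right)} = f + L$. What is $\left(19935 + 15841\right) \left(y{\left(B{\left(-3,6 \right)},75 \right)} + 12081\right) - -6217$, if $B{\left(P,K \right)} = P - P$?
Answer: $434899273$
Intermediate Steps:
$B{\left(P,K \right)} = 0$
$y{\left(f,L \right)} = L + f$
$\left(19935 + 15841\right) \left(y{\left(B{\left(-3,6 \right)},75 \right)} + 12081\right) - -6217 = \left(19935 + 15841\right) \left(\left(75 + 0\right) + 12081\right) - -6217 = 35776 \left(75 + 12081\right) + 6217 = 35776 \cdot 12156 + 6217 = 434893056 + 6217 = 434899273$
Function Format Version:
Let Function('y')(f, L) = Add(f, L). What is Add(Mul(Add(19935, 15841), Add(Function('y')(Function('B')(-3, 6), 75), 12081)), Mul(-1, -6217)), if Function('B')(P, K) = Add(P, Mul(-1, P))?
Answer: 434899273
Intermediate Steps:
Function('B')(P, K) = 0
Function('y')(f, L) = Add(L, f)
Add(Mul(Add(19935, 15841), Add(Function('y')(Function('B')(-3, 6), 75), 12081)), Mul(-1, -6217)) = Add(Mul(Add(19935, 15841), Add(Add(75, 0), 12081)), Mul(-1, -6217)) = Add(Mul(35776, Add(75, 12081)), 6217) = Add(Mul(35776, 12156), 6217) = Add(434893056, 6217) = 434899273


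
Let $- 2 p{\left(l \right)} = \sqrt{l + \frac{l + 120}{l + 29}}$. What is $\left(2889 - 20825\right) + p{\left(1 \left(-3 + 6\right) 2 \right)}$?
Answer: $-17936 - \frac{2 \sqrt{15}}{5} \approx -17938.0$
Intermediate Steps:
$p{\left(l \right)} = - \frac{\sqrt{l + \frac{120 + l}{29 + l}}}{2}$ ($p{\left(l \right)} = - \frac{\sqrt{l + \frac{l + 120}{l + 29}}}{2} = - \frac{\sqrt{l + \frac{120 + l}{29 + l}}}{2}$)
$\left(2889 - 20825\right) + p{\left(1 \left(-3 + 6\right) 2 \right)} = \left(2889 - 20825\right) - \frac{\sqrt{\frac{120 + 1 \left(-3 + 6\right) 2 + 1 \left(-3 + 6\right) 2 \left(29 + 1 \left(-3 + 6\right) 2\right)}{29 + 1 \left(-3 + 6\right) 2}}}{2} = -17936 - \frac{\sqrt{\frac{120 + 1 \cdot 3 \cdot 2 + 1 \cdot 3 \cdot 2 \left(29 + 1 \cdot 3 \cdot 2\right)}{29 + 1 \cdot 3 \cdot 2}}}{2} = -17936 - \frac{\sqrt{\frac{120 + 3 \cdot 2 + 3 \cdot 2 \left(29 + 3 \cdot 2\right)}{29 + 3 \cdot 2}}}{2} = -17936 - \frac{\sqrt{\frac{120 + 6 + 6 \left(29 + 6\right)}{29 + 6}}}{2} = -17936 - \frac{\sqrt{\frac{120 + 6 + 6 \cdot 35}{35}}}{2} = -17936 - \frac{\sqrt{\frac{120 + 6 + 210}{35}}}{2} = -17936 - \frac{\sqrt{\frac{1}{35} \cdot 336}}{2} = -17936 - \frac{\sqrt{\frac{48}{5}}}{2} = -17936 - \frac{\frac{4}{5} \sqrt{15}}{2} = -17936 - \frac{2 \sqrt{15}}{5}$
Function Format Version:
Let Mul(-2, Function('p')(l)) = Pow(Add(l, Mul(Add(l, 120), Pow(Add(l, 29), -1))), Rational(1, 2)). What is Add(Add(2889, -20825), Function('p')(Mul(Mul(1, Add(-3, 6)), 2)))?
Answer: Add(-17936, Mul(Rational(-2, 5), Pow(15, Rational(1, 2)))) ≈ -17938.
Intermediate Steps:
Function('p')(l) = Mul(Rational(-1, 2), Pow(Add(l, Mul(Pow(Add(29, l), -1), Add(120, l))), Rational(1, 2))) (Function('p')(l) = Mul(Rational(-1, 2), Pow(Add(l, Mul(Add(l, 120), Pow(Add(l, 29), -1))), Rational(1, 2))) = Mul(Rational(-1, 2), Pow(Add(l, Mul(Add(120, l), Pow(Add(29, l), -1))), Rational(1, 2))) = Mul(Rational(-1, 2), Pow(Add(l, Mul(Pow(Add(29, l), -1), Add(120, l))), Rational(1, 2))))
Add(Add(2889, -20825), Function('p')(Mul(Mul(1, Add(-3, 6)), 2))) = Add(Add(2889, -20825), Mul(Rational(-1, 2), Pow(Mul(Pow(Add(29, Mul(Mul(1, Add(-3, 6)), 2)), -1), Add(120, Mul(Mul(1, Add(-3, 6)), 2), Mul(Mul(Mul(1, Add(-3, 6)), 2), Add(29, Mul(Mul(1, Add(-3, 6)), 2))))), Rational(1, 2)))) = Add(-17936, Mul(Rational(-1, 2), Pow(Mul(Pow(Add(29, Mul(Mul(1, 3), 2)), -1), Add(120, Mul(Mul(1, 3), 2), Mul(Mul(Mul(1, 3), 2), Add(29, Mul(Mul(1, 3), 2))))), Rational(1, 2)))) = Add(-17936, Mul(Rational(-1, 2), Pow(Mul(Pow(Add(29, Mul(3, 2)), -1), Add(120, Mul(3, 2), Mul(Mul(3, 2), Add(29, Mul(3, 2))))), Rational(1, 2)))) = Add(-17936, Mul(Rational(-1, 2), Pow(Mul(Pow(Add(29, 6), -1), Add(120, 6, Mul(6, Add(29, 6)))), Rational(1, 2)))) = Add(-17936, Mul(Rational(-1, 2), Pow(Mul(Pow(35, -1), Add(120, 6, Mul(6, 35))), Rational(1, 2)))) = Add(-17936, Mul(Rational(-1, 2), Pow(Mul(Rational(1, 35), Add(120, 6, 210)), Rational(1, 2)))) = Add(-17936, Mul(Rational(-1, 2), Pow(Mul(Rational(1, 35), 336), Rational(1, 2)))) = Add(-17936, Mul(Rational(-1, 2), Pow(Rational(48, 5), Rational(1, 2)))) = Add(-17936, Mul(Rational(-1, 2), Mul(Rational(4, 5), Pow(15, Rational(1, 2))))) = Add(-17936, Mul(Rational(-2, 5), Pow(15, Rational(1, 2))))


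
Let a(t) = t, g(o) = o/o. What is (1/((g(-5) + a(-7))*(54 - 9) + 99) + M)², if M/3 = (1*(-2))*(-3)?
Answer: 9467929/29241 ≈ 323.79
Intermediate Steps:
g(o) = 1
M = 18 (M = 3*((1*(-2))*(-3)) = 3*(-2*(-3)) = 3*6 = 18)
(1/((g(-5) + a(-7))*(54 - 9) + 99) + M)² = (1/((1 - 7)*(54 - 9) + 99) + 18)² = (1/(-6*45 + 99) + 18)² = (1/(-270 + 99) + 18)² = (1/(-171) + 18)² = (-1/171 + 18)² = (3077/171)² = 9467929/29241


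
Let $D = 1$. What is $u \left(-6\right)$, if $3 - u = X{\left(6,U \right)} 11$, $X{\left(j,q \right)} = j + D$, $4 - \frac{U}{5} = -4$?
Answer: $444$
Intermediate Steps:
$U = 40$ ($U = 20 - -20 = 20 + 20 = 40$)
$X{\left(j,q \right)} = 1 + j$ ($X{\left(j,q \right)} = j + 1 = 1 + j$)
$u = -74$ ($u = 3 - \left(1 + 6\right) 11 = 3 - 7 \cdot 11 = 3 - 77 = -74$)
$u \left(-6\right) = \left(-74\right) \left(-6\right) = 444$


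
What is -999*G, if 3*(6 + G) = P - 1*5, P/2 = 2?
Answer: 6327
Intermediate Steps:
P = 4 (P = 2*2 = 4)
G = -19/3 (G = -6 + (4 - 1*5)/3 = -6 + (4 - 5)/3 = -6 + (1/3)*(-1) = -6 - 1/3 = -19/3 ≈ -6.3333)
-999*G = -999*(-19/3) = 6327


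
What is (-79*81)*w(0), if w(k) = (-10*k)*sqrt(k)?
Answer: 0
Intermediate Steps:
w(k) = -10*k**(3/2)
(-79*81)*w(0) = (-79*81)*(-10*0**(3/2)) = -(-63990)*0 = -6399*0 = 0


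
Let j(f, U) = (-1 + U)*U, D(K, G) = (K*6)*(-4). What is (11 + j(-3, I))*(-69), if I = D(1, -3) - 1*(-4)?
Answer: -29739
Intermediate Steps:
D(K, G) = -24*K (D(K, G) = (6*K)*(-4) = -24*K)
I = -20 (I = -24*1 - 1*(-4) = -24 + 4 = -20)
j(f, U) = U*(-1 + U)
(11 + j(-3, I))*(-69) = (11 - 20*(-1 - 20))*(-69) = (11 - 20*(-21))*(-69) = (11 + 420)*(-69) = 431*(-69) = -29739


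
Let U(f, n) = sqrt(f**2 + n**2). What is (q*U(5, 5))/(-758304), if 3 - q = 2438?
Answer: 12175*sqrt(2)/758304 ≈ 0.022706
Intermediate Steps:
q = -2435 (q = 3 - 1*2438 = 3 - 2438 = -2435)
(q*U(5, 5))/(-758304) = -2435*sqrt(5**2 + 5**2)/(-758304) = -2435*sqrt(25 + 25)*(-1/758304) = -12175*sqrt(2)*(-1/758304) = 12175*sqrt(2)/758304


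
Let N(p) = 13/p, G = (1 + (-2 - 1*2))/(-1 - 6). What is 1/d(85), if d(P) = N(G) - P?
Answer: -3/164 ≈ -0.018293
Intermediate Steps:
G = 3/7 (G = (1 + (-2 - 2))/(-7) = (1 - 4)*(-1/7) = -3*(-1/7) = 3/7 ≈ 0.42857)
d(P) = 91/3 - P (d(P) = 13/(3/7) - P = 13*(7/3) - P = 91/3 - P)
1/d(85) = 1/(91/3 - 1*85) = 1/(91/3 - 85) = 1/(-164/3) = -3/164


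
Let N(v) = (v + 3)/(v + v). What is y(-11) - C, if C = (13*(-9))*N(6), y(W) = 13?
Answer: 403/4 ≈ 100.75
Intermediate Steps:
N(v) = (3 + v)/(2*v) (N(v) = (3 + v)/((2*v)) = (3 + v)*(1/(2*v)) = (3 + v)/(2*v))
C = -351/4 (C = (13*(-9))*((1/2)*(3 + 6)/6) = -117*9/(2*6) = -117*3/4 = -351/4 ≈ -87.750)
y(-11) - C = 13 - 1*(-351/4) = 13 + 351/4 = 403/4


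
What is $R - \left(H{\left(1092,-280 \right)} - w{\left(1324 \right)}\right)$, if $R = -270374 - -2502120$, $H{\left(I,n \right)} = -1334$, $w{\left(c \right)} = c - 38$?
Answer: $2234366$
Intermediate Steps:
$w{\left(c \right)} = -38 + c$ ($w{\left(c \right)} = c - 38 = -38 + c$)
$R = 2231746$ ($R = -270374 + 2502120 = 2231746$)
$R - \left(H{\left(1092,-280 \right)} - w{\left(1324 \right)}\right) = 2231746 - \left(-1334 - \left(-38 + 1324\right)\right) = 2231746 - \left(-1334 - 1286\right) = 2231746 - -2620 = 2231746 + 2620 = 2234366$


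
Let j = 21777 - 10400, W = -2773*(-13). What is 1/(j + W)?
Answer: 1/47426 ≈ 2.1085e-5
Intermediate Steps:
W = 36049
j = 11377
1/(j + W) = 1/(11377 + 36049) = 1/47426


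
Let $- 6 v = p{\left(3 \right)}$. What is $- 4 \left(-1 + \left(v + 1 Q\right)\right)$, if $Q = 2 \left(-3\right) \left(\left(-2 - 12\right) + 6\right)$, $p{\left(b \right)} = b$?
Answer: $-186$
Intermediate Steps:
$v = - \frac{1}{2}$ ($v = \left(- \frac{1}{6}\right) 3 = - \frac{1}{2} \approx -0.5$)
$Q = 48$ ($Q = - 6 \left(\left(-2 - 12\right) + 6\right) = - 6 \left(-14 + 6\right) = \left(-6\right) \left(-8\right) = 48$)
$- 4 \left(-1 + \left(v + 1 Q\right)\right) = - 4 \left(-1 + \left(- \frac{1}{2} + 1 \cdot 48\right)\right) = - 4 \left(-1 + \left(- \frac{1}{2} + 48\right)\right) = - 4 \left(-1 + \frac{95}{2}\right) = \left(-4\right) \frac{93}{2} = -186$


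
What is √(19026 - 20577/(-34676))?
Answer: √5719512780357/17338 ≈ 137.94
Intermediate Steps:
√(19026 - 20577/(-34676)) = √(19026 - 20577*(-1/34676)) = √(19026 + 20577/34676) = √(659766153/34676) = √5719512780357/17338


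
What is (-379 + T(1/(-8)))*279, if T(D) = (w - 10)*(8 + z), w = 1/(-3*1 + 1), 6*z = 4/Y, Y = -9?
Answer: -128960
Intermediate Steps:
z = -2/27 (z = (4/(-9))/6 = (4*(-⅑))/6 = (⅙)*(-4/9) = -2/27 ≈ -0.074074)
w = -½ (w = 1/(-3 + 1) = 1/(-2) = -½ ≈ -0.50000)
T(D) = -749/9 (T(D) = (-½ - 10)*(8 - 2/27) = -21/2*214/27 = -749/9)
(-379 + T(1/(-8)))*279 = (-379 - 749/9)*279 = -4160/9*279 = -128960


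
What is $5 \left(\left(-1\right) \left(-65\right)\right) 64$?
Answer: $20800$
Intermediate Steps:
$5 \left(\left(-1\right) \left(-65\right)\right) 64 = 5 \cdot 65 \cdot 64 = 325 \cdot 64 = 20800$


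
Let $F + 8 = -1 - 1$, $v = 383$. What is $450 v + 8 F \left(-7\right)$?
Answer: $172910$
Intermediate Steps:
$F = -10$ ($F = -8 - 2 = -10$)
$450 v + 8 F \left(-7\right) = 450 \cdot 383 + 8 \left(-10\right) \left(-7\right) = 172350 - -560 = 172350 + 560 = 172910$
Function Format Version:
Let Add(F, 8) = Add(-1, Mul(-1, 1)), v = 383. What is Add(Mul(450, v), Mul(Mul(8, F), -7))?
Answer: 172910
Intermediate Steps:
F = -10 (F = Add(-8, Add(-1, Mul(-1, 1))) = Add(-8, Add(-1, -1)) = Add(-8, -2) = -10)
Add(Mul(450, v), Mul(Mul(8, F), -7)) = Add(Mul(450, 383), Mul(Mul(8, -10), -7)) = Add(172350, Mul(-80, -7)) = Add(172350, 560) = 172910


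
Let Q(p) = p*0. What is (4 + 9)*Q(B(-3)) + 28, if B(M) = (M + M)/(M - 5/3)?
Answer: 28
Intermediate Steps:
B(M) = 2*M/(-5/3 + M) (B(M) = (2*M)/(M - 5*⅓) = (2*M)/(M - 5/3) = (2*M)/(-5/3 + M) = 2*M/(-5/3 + M))
Q(p) = 0
(4 + 9)*Q(B(-3)) + 28 = (4 + 9)*0 + 28 = 13*0 + 28 = 0 + 28 = 28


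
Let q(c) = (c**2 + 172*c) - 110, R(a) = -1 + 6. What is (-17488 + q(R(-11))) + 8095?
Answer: -8618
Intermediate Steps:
R(a) = 5
q(c) = -110 + c**2 + 172*c
(-17488 + q(R(-11))) + 8095 = (-17488 + (-110 + 5**2 + 172*5)) + 8095 = (-17488 + (-110 + 25 + 860)) + 8095 = (-17488 + 775) + 8095 = -16713 + 8095 = -8618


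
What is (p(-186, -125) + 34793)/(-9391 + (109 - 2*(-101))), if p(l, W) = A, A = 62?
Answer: -6971/1816 ≈ -3.8387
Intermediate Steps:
p(l, W) = 62
(p(-186, -125) + 34793)/(-9391 + (109 - 2*(-101))) = (62 + 34793)/(-9391 + (109 - 2*(-101))) = 34855/(-9391 + (109 + 202)) = 34855/(-9391 + 311) = 34855/(-9080) = 34855*(-1/9080) = -6971/1816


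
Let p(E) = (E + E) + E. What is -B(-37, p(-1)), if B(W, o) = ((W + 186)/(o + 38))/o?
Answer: 149/105 ≈ 1.4190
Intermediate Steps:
p(E) = 3*E (p(E) = 2*E + E = 3*E)
B(W, o) = (186 + W)/(o*(38 + o)) (B(W, o) = ((186 + W)/(38 + o))/o = (186 + W)/(o*(38 + o)))
-B(-37, p(-1)) = -(186 - 37)/((3*(-1))*(38 + 3*(-1))) = -149/((-3)*(38 - 3)) = -(-1)*149/(3*35) = -1*(-149/105) = 149/105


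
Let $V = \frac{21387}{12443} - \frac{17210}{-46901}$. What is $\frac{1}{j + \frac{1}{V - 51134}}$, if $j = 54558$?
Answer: $\frac{29840030022445}{1628012357380965167} \approx 1.8329 \cdot 10^{-5}$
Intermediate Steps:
$V = \frac{1217215717}{583589143}$ ($V = 21387 \cdot \frac{1}{12443} - - \frac{17210}{46901} = \frac{21387}{12443} + \frac{17210}{46901} = \frac{1217215717}{583589143} \approx 2.0857$)
$\frac{1}{j + \frac{1}{V - 51134}} = \frac{1}{54558 + \frac{1}{\frac{1217215717}{583589143} - 51134}} = \frac{1}{54558 + \frac{1}{- \frac{29840030022445}{583589143}}} = \frac{1}{54558 - \frac{583589143}{29840030022445}} = \frac{1}{\frac{1628012357380965167}{29840030022445}} = \frac{29840030022445}{1628012357380965167}$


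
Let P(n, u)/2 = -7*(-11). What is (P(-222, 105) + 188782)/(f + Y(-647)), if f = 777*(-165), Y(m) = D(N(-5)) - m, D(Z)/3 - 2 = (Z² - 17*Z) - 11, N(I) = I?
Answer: -188936/127255 ≈ -1.4847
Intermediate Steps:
P(n, u) = 154 (P(n, u) = 2*(-7*(-11)) = 2*77 = 154)
D(Z) = -27 - 51*Z + 3*Z² (D(Z) = 6 + 3*((Z² - 17*Z) - 11) = 6 + 3*(-11 + Z² - 17*Z) = 6 + (-33 - 51*Z + 3*Z²) = -27 - 51*Z + 3*Z²)
Y(m) = 303 - m (Y(m) = (-27 - 51*(-5) + 3*(-5)²) - m = (-27 + 255 + 3*25) - m = (-27 + 255 + 75) - m = 303 - m)
f = -128205
(P(-222, 105) + 188782)/(f + Y(-647)) = (154 + 188782)/(-128205 + (303 - 1*(-647))) = 188936/(-128205 + (303 + 647)) = 188936/(-128205 + 950) = 188936/(-127255) = 188936*(-1/127255) = -188936/127255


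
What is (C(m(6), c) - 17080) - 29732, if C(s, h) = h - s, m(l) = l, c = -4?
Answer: -46822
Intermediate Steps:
(C(m(6), c) - 17080) - 29732 = ((-4 - 1*6) - 17080) - 29732 = ((-4 - 6) - 17080) - 29732 = (-10 - 17080) - 29732 = -17090 - 29732 = -46822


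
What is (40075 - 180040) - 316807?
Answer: -456772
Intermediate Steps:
(40075 - 180040) - 316807 = -139965 - 316807 = -456772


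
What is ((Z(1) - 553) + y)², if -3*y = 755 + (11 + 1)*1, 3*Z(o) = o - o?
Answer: 5885476/9 ≈ 6.5394e+5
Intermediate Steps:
Z(o) = 0 (Z(o) = (o - o)/3 = (⅓)*0 = 0)
y = -767/3 (y = -(755 + (11 + 1)*1)/3 = -(755 + 12*1)/3 = -(755 + 12)/3 = -⅓*767 = -767/3 ≈ -255.67)
((Z(1) - 553) + y)² = ((0 - 553) - 767/3)² = (-553 - 767/3)² = (-2426/3)² = 5885476/9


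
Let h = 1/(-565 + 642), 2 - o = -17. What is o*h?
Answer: 19/77 ≈ 0.24675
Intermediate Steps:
o = 19 (o = 2 - 1*(-17) = 2 + 17 = 19)
h = 1/77 ≈ 0.012987
o*h = 19*(1/77) = 19/77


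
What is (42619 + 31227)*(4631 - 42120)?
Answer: -2768412694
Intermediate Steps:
(42619 + 31227)*(4631 - 42120) = 73846*(-37489) = -2768412694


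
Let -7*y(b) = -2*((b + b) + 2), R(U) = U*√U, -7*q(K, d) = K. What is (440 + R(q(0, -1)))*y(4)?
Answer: 8800/7 ≈ 1257.1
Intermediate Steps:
q(K, d) = -K/7
R(U) = U^(3/2)
y(b) = 4/7 + 4*b/7 (y(b) = -(-2)*((b + b) + 2)/7 = -(-2)*(2*b + 2)/7 = -(-2)*(2 + 2*b)/7 = -(-4 - 4*b)/7 = 4/7 + 4*b/7)
(440 + R(q(0, -1)))*y(4) = (440 + (-⅐*0)^(3/2))*(4/7 + (4/7)*4) = (440 + 0^(3/2))*(4/7 + 16/7) = (440 + 0)*(20/7) = 440*(20/7) = 8800/7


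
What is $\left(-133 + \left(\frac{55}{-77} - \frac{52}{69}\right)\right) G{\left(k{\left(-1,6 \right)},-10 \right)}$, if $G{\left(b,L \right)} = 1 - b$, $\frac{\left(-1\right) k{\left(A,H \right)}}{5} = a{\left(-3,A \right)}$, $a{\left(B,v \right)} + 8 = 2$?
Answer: $\frac{1883492}{483} \approx 3899.6$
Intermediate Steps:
$a{\left(B,v \right)} = -6$ ($a{\left(B,v \right)} = -8 + 2 = -6$)
$k{\left(A,H \right)} = 30$ ($k{\left(A,H \right)} = \left(-5\right) \left(-6\right) = 30$)
$\left(-133 + \left(\frac{55}{-77} - \frac{52}{69}\right)\right) G{\left(k{\left(-1,6 \right)},-10 \right)} = \left(-133 + \left(\frac{55}{-77} - \frac{52}{69}\right)\right) \left(1 - 30\right) = \left(-133 + \left(55 \left(- \frac{1}{77}\right) - \frac{52}{69}\right)\right) \left(1 - 30\right) = \left(-133 - \frac{709}{483}\right) \left(-29\right) = \left(- \frac{64948}{483}\right) \left(-29\right) = \frac{1883492}{483}$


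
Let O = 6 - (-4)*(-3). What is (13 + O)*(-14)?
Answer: -98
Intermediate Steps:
O = -6 (O = 6 - 1*12 = 6 - 12 = -6)
(13 + O)*(-14) = (13 - 6)*(-14) = 7*(-14) = -98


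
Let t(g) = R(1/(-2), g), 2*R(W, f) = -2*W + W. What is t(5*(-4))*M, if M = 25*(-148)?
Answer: -925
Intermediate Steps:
M = -3700
R(W, f) = -W/2 (R(W, f) = (-2*W + W)/2 = (-W)/2 = -W/2)
t(g) = 1/4 (t(g) = -1/2/(-2) = -1/2*(-1/2) = 1/4)
t(5*(-4))*M = (1/4)*(-3700) = -925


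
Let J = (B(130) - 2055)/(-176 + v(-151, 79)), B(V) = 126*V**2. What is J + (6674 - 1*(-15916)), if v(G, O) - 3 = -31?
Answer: 827005/68 ≈ 12162.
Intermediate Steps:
v(G, O) = -28 (v(G, O) = 3 - 31 = -28)
J = -709115/68 (J = (126*130**2 - 2055)/(-176 - 28) = (126*16900 - 2055)/(-204) = (2129400 - 2055)*(-1/204) = 2127345*(-1/204) = -709115/68 ≈ -10428.)
J + (6674 - 1*(-15916)) = -709115/68 + (6674 - 1*(-15916)) = -709115/68 + (6674 + 15916) = -709115/68 + 22590 = 827005/68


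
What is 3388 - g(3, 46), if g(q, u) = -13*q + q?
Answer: 3424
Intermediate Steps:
g(q, u) = -12*q
3388 - g(3, 46) = 3388 - (-12)*3 = 3388 - 1*(-36) = 3388 + 36 = 3424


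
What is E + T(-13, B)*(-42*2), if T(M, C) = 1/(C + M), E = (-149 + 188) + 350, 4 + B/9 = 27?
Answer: 37691/97 ≈ 388.57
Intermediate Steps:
B = 207 (B = -36 + 9*27 = -36 + 243 = 207)
E = 389 (E = 39 + 350 = 389)
E + T(-13, B)*(-42*2) = 389 + (-42*2)/(207 - 13) = 389 - 84/194 = 389 + (1/194)*(-84) = 389 - 42/97 = 37691/97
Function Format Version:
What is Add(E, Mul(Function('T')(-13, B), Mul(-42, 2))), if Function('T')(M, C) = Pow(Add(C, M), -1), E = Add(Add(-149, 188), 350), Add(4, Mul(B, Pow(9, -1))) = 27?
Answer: Rational(37691, 97) ≈ 388.57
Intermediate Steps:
B = 207 (B = Add(-36, Mul(9, 27)) = Add(-36, 243) = 207)
E = 389 (E = Add(39, 350) = 389)
Add(E, Mul(Function('T')(-13, B), Mul(-42, 2))) = Add(389, Mul(Pow(Add(207, -13), -1), Mul(-42, 2))) = Add(389, Mul(Pow(194, -1), -84)) = Add(389, Mul(Rational(1, 194), -84)) = Add(389, Rational(-42, 97)) = Rational(37691, 97)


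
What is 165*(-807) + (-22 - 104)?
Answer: -133281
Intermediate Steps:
165*(-807) + (-22 - 104) = -133155 - 126 = -133281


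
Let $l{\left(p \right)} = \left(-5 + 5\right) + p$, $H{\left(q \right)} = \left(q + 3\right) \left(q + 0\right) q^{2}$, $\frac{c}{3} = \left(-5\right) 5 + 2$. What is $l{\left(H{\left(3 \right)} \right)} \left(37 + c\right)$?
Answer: $-5184$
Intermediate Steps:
$c = -69$ ($c = 3 \left(\left(-5\right) 5 + 2\right) = 3 \left(-25 + 2\right) = 3 \left(-23\right) = -69$)
$H{\left(q \right)} = q^{3} \left(3 + q\right)$ ($H{\left(q \right)} = \left(3 + q\right) q q^{2} = q \left(3 + q\right) q^{2} = q^{3} \left(3 + q\right)$)
$l{\left(p \right)} = p$ ($l{\left(p \right)} = 0 + p = p$)
$l{\left(H{\left(3 \right)} \right)} \left(37 + c\right) = 3^{3} \left(3 + 3\right) \left(37 - 69\right) = 27 \cdot 6 \left(-32\right) = 162 \left(-32\right) = -5184$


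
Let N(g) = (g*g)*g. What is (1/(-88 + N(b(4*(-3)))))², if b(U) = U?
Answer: 1/3297856 ≈ 3.0323e-7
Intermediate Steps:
N(g) = g³ (N(g) = g²*g = g³)
(1/(-88 + N(b(4*(-3)))))² = (1/(-88 + (4*(-3))³))² = (1/(-88 + (-12)³))² = (1/(-88 - 1728))² = (1/(-1816))² = (-1/1816)² = 1/3297856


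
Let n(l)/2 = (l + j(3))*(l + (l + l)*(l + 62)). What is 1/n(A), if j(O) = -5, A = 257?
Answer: 1/82768392 ≈ 1.2082e-8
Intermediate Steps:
n(l) = 2*(-5 + l)*(l + 2*l*(62 + l)) (n(l) = 2*((l - 5)*(l + (l + l)*(l + 62))) = 2*((-5 + l)*(l + (2*l)*(62 + l))) = 2*((-5 + l)*(l + 2*l*(62 + l))) = 2*(-5 + l)*(l + 2*l*(62 + l)))
1/n(A) = 1/(2*257*(-625 + 2*257² + 115*257)) = 1/(2*257*(-625 + 2*66049 + 29555)) = 1/(2*257*(-625 + 132098 + 29555)) = 1/(2*257*161028) = 1/82768392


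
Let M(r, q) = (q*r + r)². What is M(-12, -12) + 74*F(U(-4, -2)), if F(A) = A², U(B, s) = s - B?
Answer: 17720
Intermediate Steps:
M(r, q) = (r + q*r)²
M(-12, -12) + 74*F(U(-4, -2)) = (-12)²*(1 - 12)² + 74*(-2 - 1*(-4))² = 144*(-11)² + 74*(-2 + 4)² = 144*121 + 74*2² = 17424 + 74*4 = 17424 + 296 = 17720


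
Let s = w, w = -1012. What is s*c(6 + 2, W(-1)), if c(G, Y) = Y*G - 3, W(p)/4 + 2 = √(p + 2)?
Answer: 35420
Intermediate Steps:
W(p) = -8 + 4*√(2 + p) (W(p) = -8 + 4*√(p + 2) = -8 + 4*√(2 + p))
c(G, Y) = -3 + G*Y (c(G, Y) = G*Y - 3 = -3 + G*Y)
s = -1012
s*c(6 + 2, W(-1)) = -1012*(-3 + (6 + 2)*(-8 + 4*√(2 - 1))) = -1012*(-3 + 8*(-8 + 4*√1)) = -1012*(-3 + 8*(-8 + 4*1)) = -1012*(-3 + 8*(-8 + 4)) = -1012*(-3 + 8*(-4)) = -1012*(-3 - 32) = -1012*(-35) = 35420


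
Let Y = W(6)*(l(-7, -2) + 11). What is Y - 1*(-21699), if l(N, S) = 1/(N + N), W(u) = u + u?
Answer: 152811/7 ≈ 21830.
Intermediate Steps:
W(u) = 2*u
l(N, S) = 1/(2*N)
Y = 918/7 (Y = (2*6)*((½)/(-7) + 11) = 12*((½)*(-⅐) + 11) = 12*(-1/14 + 11) = 12*(153/14) = 918/7 ≈ 131.14)
Y - 1*(-21699) = 918/7 - 1*(-21699) = 918/7 + 21699 = 152811/7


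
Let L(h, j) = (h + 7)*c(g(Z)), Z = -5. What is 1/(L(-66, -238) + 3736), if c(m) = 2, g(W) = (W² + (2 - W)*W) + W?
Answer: 1/3618 ≈ 0.00027640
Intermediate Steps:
g(W) = W + W² + W*(2 - W) (g(W) = (W² + W*(2 - W)) + W = W + W² + W*(2 - W))
L(h, j) = 14 + 2*h (L(h, j) = (h + 7)*2 = (7 + h)*2 = 14 + 2*h)
1/(L(-66, -238) + 3736) = 1/((14 + 2*(-66)) + 3736) = 1/((14 - 132) + 3736) = 1/(-118 + 3736) = 1/3618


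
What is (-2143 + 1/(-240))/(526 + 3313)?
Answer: -514321/921360 ≈ -0.55822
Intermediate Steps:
(-2143 + 1/(-240))/(526 + 3313) = (-2143 - 1/240)/3839 = -514321/240*1/3839 = -514321/921360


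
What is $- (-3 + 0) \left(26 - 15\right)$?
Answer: $33$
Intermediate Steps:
$- (-3 + 0) \left(26 - 15\right) = \left(-1\right) \left(-3\right) 11 = 3 \cdot 11 = 33$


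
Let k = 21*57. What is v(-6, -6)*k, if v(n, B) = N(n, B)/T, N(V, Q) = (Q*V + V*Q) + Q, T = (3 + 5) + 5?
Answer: 79002/13 ≈ 6077.1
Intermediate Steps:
T = 13 (T = 8 + 5 = 13)
k = 1197
N(V, Q) = Q + 2*Q*V (N(V, Q) = (Q*V + Q*V) + Q = 2*Q*V + Q = Q + 2*Q*V)
v(n, B) = B*(1 + 2*n)/13 (v(n, B) = (B*(1 + 2*n))/13 = (B*(1 + 2*n))*(1/13) = B*(1 + 2*n)/13)
v(-6, -6)*k = ((1/13)*(-6)*(1 + 2*(-6)))*1197 = ((1/13)*(-6)*(1 - 12))*1197 = ((1/13)*(-6)*(-11))*1197 = (66/13)*1197 = 79002/13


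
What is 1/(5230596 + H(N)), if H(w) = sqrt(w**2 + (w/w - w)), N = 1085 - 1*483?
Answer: 1743532/9119711384471 - sqrt(361803)/27359134153413 ≈ 1.9116e-7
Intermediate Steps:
N = 602 (N = 1085 - 483 = 602)
H(w) = sqrt(1 + w**2 - w) (H(w) = sqrt(w**2 + (1 - w)) = sqrt(1 + w**2 - w))
1/(5230596 + H(N)) = 1/(5230596 + sqrt(1 + 602**2 - 1*602)) = 1/(5230596 + sqrt(1 + 362404 - 602)) = 1/(5230596 + sqrt(361803))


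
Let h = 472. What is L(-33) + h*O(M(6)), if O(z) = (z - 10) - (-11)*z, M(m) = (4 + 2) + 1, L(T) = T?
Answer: 34895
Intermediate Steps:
M(m) = 7 (M(m) = 6 + 1 = 7)
O(z) = -10 + 12*z (O(z) = (-10 + z) + 11*z = -10 + 12*z)
L(-33) + h*O(M(6)) = -33 + 472*(-10 + 12*7) = -33 + 472*(-10 + 84) = -33 + 472*74 = -33 + 34928 = 34895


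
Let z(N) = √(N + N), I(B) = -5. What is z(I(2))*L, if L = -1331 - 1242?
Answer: -2573*I*√10 ≈ -8136.5*I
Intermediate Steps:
L = -2573
z(N) = √2*√N (z(N) = √(2*N) = √2*√N)
z(I(2))*L = (√2*√(-5))*(-2573) = (√2*(I*√5))*(-2573) = (I*√10)*(-2573) = -2573*I*√10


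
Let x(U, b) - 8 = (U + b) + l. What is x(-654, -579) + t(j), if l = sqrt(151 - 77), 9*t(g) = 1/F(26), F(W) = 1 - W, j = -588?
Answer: -275626/225 + sqrt(74) ≈ -1216.4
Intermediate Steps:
t(g) = -1/225 (t(g) = 1/(9*(1 - 1*26)) = 1/(9*(1 - 26)) = (1/9)/(-25) = (1/9)*(-1/25) = -1/225)
l = sqrt(74) ≈ 8.6023
x(U, b) = 8 + U + b + sqrt(74) (x(U, b) = 8 + ((U + b) + sqrt(74)) = 8 + (U + b + sqrt(74)) = 8 + U + b + sqrt(74))
x(-654, -579) + t(j) = (8 - 654 - 579 + sqrt(74)) - 1/225 = (-1225 + sqrt(74)) - 1/225 = -275626/225 + sqrt(74)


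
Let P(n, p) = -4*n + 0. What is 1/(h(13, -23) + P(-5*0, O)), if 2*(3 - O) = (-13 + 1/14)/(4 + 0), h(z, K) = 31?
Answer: 1/31 ≈ 0.032258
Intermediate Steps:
O = 517/112 (O = 3 - (-13 + 1/14)/(2*(4 + 0)) = 3 - (-13 + 1/14)/(2*4) = 3 - (-181)/(28*4) = 3 - ½*(-181/56) = 3 + 181/112 = 517/112 ≈ 4.6161)
P(n, p) = -4*n
1/(h(13, -23) + P(-5*0, O)) = 1/(31 - (-20)*0) = 1/(31 - 4*0) = 1/(31 + 0) = 1/31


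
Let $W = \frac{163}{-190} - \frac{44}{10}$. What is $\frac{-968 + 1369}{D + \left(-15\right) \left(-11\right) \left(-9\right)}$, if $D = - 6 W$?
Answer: $- \frac{38095}{138078} \approx -0.27589$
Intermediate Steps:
$W = - \frac{999}{190}$ ($W = 163 \left(- \frac{1}{190}\right) - \frac{22}{5} = - \frac{163}{190} - \frac{22}{5} = - \frac{999}{190} \approx -5.2579$)
$D = \frac{2997}{95}$ ($D = \left(-6\right) \left(- \frac{999}{190}\right) = \frac{2997}{95} \approx 31.547$)
$\frac{-968 + 1369}{D + \left(-15\right) \left(-11\right) \left(-9\right)} = \frac{-968 + 1369}{\frac{2997}{95} + \left(-15\right) \left(-11\right) \left(-9\right)} = \frac{401}{\frac{2997}{95} + 165 \left(-9\right)} = \frac{401}{\frac{2997}{95} - 1485} = \frac{401}{- \frac{138078}{95}} = 401 \left(- \frac{95}{138078}\right) = - \frac{38095}{138078}$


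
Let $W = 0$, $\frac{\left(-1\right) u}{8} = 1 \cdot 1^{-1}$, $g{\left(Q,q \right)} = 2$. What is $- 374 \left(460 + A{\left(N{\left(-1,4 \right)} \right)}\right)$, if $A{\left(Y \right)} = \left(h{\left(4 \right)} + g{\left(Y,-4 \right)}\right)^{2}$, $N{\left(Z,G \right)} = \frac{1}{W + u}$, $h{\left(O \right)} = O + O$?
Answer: $-209440$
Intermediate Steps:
$h{\left(O \right)} = 2 O$
$u = -8$ ($u = - 8 \cdot 1 \cdot 1^{-1} = - 8 \cdot 1 \cdot 1 = \left(-8\right) 1 = -8$)
$N{\left(Z,G \right)} = - \frac{1}{8}$ ($N{\left(Z,G \right)} = \frac{1}{0 - 8} = \frac{1}{-8} = - \frac{1}{8}$)
$A{\left(Y \right)} = 100$ ($A{\left(Y \right)} = \left(2 \cdot 4 + 2\right)^{2} = \left(8 + 2\right)^{2} = 10^{2} = 100$)
$- 374 \left(460 + A{\left(N{\left(-1,4 \right)} \right)}\right) = - 374 \left(460 + 100\right) = \left(-374\right) 560 = -209440$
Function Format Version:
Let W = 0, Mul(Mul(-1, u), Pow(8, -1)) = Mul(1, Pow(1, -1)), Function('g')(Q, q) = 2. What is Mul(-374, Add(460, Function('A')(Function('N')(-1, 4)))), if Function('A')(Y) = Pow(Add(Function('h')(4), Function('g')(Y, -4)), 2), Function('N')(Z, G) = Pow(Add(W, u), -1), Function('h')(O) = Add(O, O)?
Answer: -209440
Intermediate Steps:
Function('h')(O) = Mul(2, O)
u = -8 (u = Mul(-8, Mul(1, Pow(1, -1))) = Mul(-8, Mul(1, 1)) = Mul(-8, 1) = -8)
Function('N')(Z, G) = Rational(-1, 8) (Function('N')(Z, G) = Pow(Add(0, -8), -1) = Pow(-8, -1) = Rational(-1, 8))
Function('A')(Y) = 100 (Function('A')(Y) = Pow(Add(Mul(2, 4), 2), 2) = Pow(Add(8, 2), 2) = Pow(10, 2) = 100)
Mul(-374, Add(460, Function('A')(Function('N')(-1, 4)))) = Mul(-374, Add(460, 100)) = Mul(-374, 560) = -209440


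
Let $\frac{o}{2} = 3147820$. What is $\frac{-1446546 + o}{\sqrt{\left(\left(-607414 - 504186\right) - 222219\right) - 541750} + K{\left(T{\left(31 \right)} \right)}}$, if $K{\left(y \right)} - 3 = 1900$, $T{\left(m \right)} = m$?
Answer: $\frac{4613912941}{2748489} - \frac{2424547 i \sqrt{1875569}}{2748489} \approx 1678.7 - 1208.1 i$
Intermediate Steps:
$K{\left(y \right)} = 1903$ ($K{\left(y \right)} = 3 + 1900 = 1903$)
$o = 6295640$ ($o = 2 \cdot 3147820 = 6295640$)
$\frac{-1446546 + o}{\sqrt{\left(\left(-607414 - 504186\right) - 222219\right) - 541750} + K{\left(T{\left(31 \right)} \right)}} = \frac{-1446546 + 6295640}{\sqrt{\left(\left(-607414 - 504186\right) - 222219\right) - 541750} + 1903} = \frac{4849094}{\sqrt{\left(-1111600 - 222219\right) - 541750} + 1903} = \frac{4849094}{\sqrt{-1333819 - 541750} + 1903} = \frac{4849094}{\sqrt{-1875569} + 1903} = \frac{4849094}{i \sqrt{1875569} + 1903} = \frac{4849094}{1903 + i \sqrt{1875569}}$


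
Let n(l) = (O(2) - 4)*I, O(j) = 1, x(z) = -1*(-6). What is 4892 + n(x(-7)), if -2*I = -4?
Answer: 4886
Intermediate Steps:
I = 2 (I = -½*(-4) = 2)
x(z) = 6
n(l) = -6 (n(l) = (1 - 4)*2 = -3*2 = -6)
4892 + n(x(-7)) = 4892 - 6 = 4886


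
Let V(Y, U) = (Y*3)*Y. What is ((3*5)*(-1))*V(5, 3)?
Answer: -1125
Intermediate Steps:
V(Y, U) = 3*Y**2 (V(Y, U) = (3*Y)*Y = 3*Y**2)
((3*5)*(-1))*V(5, 3) = ((3*5)*(-1))*(3*5**2) = (15*(-1))*(3*25) = -15*75 = -1125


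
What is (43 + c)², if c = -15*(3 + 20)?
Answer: 91204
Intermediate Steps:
c = -345 (c = -15*23 = -345)
(43 + c)² = (43 - 345)² = (-302)² = 91204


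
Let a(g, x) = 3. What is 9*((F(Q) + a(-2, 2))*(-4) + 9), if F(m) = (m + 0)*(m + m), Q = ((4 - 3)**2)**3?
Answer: -99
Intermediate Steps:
Q = 1 (Q = (1**2)**3 = 1**3 = 1)
F(m) = 2*m**2 (F(m) = m*(2*m) = 2*m**2)
9*((F(Q) + a(-2, 2))*(-4) + 9) = 9*((2*1**2 + 3)*(-4) + 9) = 9*((2*1 + 3)*(-4) + 9) = 9*((2 + 3)*(-4) + 9) = 9*(5*(-4) + 9) = 9*(-20 + 9) = 9*(-11) = -99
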